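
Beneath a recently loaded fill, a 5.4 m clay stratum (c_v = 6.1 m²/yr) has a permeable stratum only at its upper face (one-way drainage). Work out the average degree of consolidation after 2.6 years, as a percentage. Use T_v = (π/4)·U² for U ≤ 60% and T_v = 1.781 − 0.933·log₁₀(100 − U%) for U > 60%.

Drainage path length: H_d = H = 5.4 m (single drainage).
T_v = c_v·t/H_d² = 6.1×2.6/5.4² = 0.5439.
T_v = 0.5439 corresponds to the U > 60% branch:
U = 1 − 10^((1.781 − T_v)/0.933)/100 = 0.7882

U ≈ 78.8 %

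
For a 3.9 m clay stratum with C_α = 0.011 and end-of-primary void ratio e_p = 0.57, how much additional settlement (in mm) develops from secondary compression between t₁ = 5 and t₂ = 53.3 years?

S_s ≈ 28.1 mm

Secondary compression: S_s = C_α·H/(1+e_p)·log₁₀(t₂/t₁)
S_s = 0.011×3.9/(1+0.57)×log₁₀(53.3/5)
    = 0.02732 × 1.028 = 0.02808 m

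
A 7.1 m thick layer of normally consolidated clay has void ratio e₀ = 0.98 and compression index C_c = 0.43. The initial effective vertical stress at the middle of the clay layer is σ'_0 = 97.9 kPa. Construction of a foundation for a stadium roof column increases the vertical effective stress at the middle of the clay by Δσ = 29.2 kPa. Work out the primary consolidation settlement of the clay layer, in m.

Final effective stress: σ'_f = σ'_0 + Δσ = 97.9 + 29.2 = 127.1 kPa.
Normally consolidated clay, so the full stress increment lies on the virgin compression line:
S_c = C_c·H/(1+e₀)·log₁₀(σ'_f/σ'_0) = 0.43×7.1/(1+0.98)×log₁₀(127.1/97.9)
    = 1.5419 × 0.11336 = 0.1748 m

S_c ≈ 0.175 m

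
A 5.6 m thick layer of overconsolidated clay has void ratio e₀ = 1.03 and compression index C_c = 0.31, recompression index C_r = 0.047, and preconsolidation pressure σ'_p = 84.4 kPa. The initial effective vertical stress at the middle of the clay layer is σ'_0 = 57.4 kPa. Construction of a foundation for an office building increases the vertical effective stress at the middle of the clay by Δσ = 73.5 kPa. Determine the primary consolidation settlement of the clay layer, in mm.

S_c ≈ 185 mm

Final effective stress: σ'_f = 57.4 + 73.5 = 130.9 kPa.
σ'_f = 130.9 > σ'_p = 84.4 kPa, so the stress path crosses the preconsolidation pressure — recompression up to σ'_p, then virgin compression beyond:
S_c = H/(1+e₀)·[C_r·log₁₀(σ'_p/σ'_0) + C_c·log₁₀(σ'_f/σ'_p)]
    = 5.6/2.03 × [0.047×log₁₀(84.4/57.4) + 0.31×log₁₀(130.9/84.4)]
    = 2.7586 × [0.0078692 + 0.059085] = 0.1847 m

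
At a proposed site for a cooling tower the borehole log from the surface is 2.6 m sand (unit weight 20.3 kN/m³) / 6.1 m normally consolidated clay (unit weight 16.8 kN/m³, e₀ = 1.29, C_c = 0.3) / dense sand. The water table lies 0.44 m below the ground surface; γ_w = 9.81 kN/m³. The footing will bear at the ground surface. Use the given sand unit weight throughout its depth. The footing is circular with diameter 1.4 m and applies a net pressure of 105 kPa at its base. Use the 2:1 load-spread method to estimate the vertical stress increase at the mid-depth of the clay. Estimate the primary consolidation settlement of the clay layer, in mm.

Mid-depth of clay below the ground surface: z = 2.6 + 6.1/2 = 5.65 m.
Total vertical stress at mid-clay: σ_v = 20.3×2.6 + 16.8×3.05 = 104.02 kPa.
Pore pressure: u = 9.81×(5.65 − 0.44) = 51.11 kPa.
Initial effective stress: σ'_0 = σ_v − u = 104.02 − 51.11 = 52.91 kPa.
Stress increase at mid-clay by the 2:1 spreading method:
Δσ ≈ qD²/(D+z)² = 105×1.4²/(1.4+5.65)² = 4.1406 kPa
Final effective stress: σ'_f = σ'_0 + Δσ = 52.91 + 4.1406 = 57.051 kPa.
Normally consolidated clay, so the full stress increment lies on the virgin compression line:
S_c = C_c·H/(1+e₀)·log₁₀(σ'_f/σ'_0) = 0.3×6.1/(1+1.29)×log₁₀(57.051/52.91)
    = 0.79913 × 0.032725 = 0.02615 m

S_c ≈ 26.2 mm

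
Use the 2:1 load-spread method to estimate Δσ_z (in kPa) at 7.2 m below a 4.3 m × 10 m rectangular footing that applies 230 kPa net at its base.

By the 2:1 method the load spreads at 1 horizontal : 2 vertical, so at depth z the loaded area has grown by z in each plan dimension:
Δσ = qBL/((B+z)(L+z)) = 230×4.3×10/((4.3+7.2)(10+7.2)) = 50 kPa

Δσ_z ≈ 50 kPa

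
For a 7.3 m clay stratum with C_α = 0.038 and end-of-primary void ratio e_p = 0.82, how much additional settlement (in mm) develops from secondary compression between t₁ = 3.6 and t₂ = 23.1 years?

Secondary compression: S_s = C_α·H/(1+e_p)·log₁₀(t₂/t₁)
S_s = 0.038×7.3/(1+0.82)×log₁₀(23.1/3.6)
    = 0.1524 × 0.8073 = 0.123 m

S_s ≈ 123 mm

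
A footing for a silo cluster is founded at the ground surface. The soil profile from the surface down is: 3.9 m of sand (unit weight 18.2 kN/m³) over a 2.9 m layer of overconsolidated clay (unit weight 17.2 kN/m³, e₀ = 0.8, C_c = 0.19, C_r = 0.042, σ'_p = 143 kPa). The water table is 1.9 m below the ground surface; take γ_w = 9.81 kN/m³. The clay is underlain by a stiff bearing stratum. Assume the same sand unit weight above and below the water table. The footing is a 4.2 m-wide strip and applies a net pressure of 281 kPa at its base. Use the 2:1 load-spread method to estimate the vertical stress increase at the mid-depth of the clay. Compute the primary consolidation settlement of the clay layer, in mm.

Mid-depth of clay below the ground surface: z = 3.9 + 2.9/2 = 5.35 m.
Total vertical stress at mid-clay: σ_v = 18.2×3.9 + 17.2×1.45 = 95.92 kPa.
Pore pressure: u = 9.81×(5.35 − 1.9) = 33.845 kPa.
Initial effective stress: σ'_0 = σ_v − u = 95.92 − 33.845 = 62.075 kPa.
Stress increase at mid-clay by the 2:1 spreading method:
Δσ = qB/(B+z) = 281×4.2/(4.2+5.35) = 123.58 kPa
Final effective stress: σ'_f = 62.075 + 123.58 = 185.66 kPa.
σ'_f = 185.66 > σ'_p = 143 kPa, so the stress path crosses the preconsolidation pressure — recompression up to σ'_p, then virgin compression beyond:
S_c = H/(1+e₀)·[C_r·log₁₀(σ'_p/σ'_0) + C_c·log₁₀(σ'_f/σ'_p)]
    = 2.9/1.8 × [0.042×log₁₀(143/62.075) + 0.19×log₁₀(185.66/143)]
    = 1.6111 × [0.015222 + 0.021543] = 0.05923 m

S_c ≈ 59.2 mm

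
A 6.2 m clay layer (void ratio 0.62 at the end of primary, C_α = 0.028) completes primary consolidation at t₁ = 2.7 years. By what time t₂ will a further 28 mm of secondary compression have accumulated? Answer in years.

S_s = C_α·H/(1+e_p)·log₁₀(t₂/t₁) ⇒ log₁₀(t₂/t₁) = S_s·(1+e_p)/(C_α·H).
log₁₀(t₂/t₁) = 0.028 × (1+0.62) / (0.028×6.2) = 0.2613
t₂ = t₁ × 10^0.2613 = 2.7 × 1.825 = 4.928 years

t₂ ≈ 4.93 years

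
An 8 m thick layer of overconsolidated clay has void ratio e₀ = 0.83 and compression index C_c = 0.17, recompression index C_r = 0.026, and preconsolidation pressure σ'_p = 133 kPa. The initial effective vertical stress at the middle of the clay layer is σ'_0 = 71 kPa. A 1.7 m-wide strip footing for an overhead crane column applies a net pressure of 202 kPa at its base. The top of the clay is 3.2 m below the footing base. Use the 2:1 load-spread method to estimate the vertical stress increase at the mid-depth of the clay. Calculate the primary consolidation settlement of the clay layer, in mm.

Mid-depth of clay below the footing base: z = 3.2 + 8/2 = 7.2 m.
Stress increase at mid-clay by the 2:1 spreading method:
Δσ = qB/(B+z) = 202×1.7/(1.7+7.2) = 38.584 kPa
Final effective stress: σ'_f = 71 + 38.584 = 109.58 kPa.
σ'_f = 109.58 ≤ σ'_p = 133 kPa, so the clay remains overconsolidated and only the recompression index applies:
S_c = C_r·H/(1+e₀)·log₁₀(σ'_f/σ'_0) = 0.026×8/1.83×log₁₀(109.58/71)
    = 0.11366 × 0.18847 = 0.02142 m

S_c ≈ 21.4 mm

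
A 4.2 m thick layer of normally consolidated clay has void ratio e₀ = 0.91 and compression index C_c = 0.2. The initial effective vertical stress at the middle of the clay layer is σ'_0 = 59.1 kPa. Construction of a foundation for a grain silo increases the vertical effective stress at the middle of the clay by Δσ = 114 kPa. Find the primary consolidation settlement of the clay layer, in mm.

S_c ≈ 205 mm

Final effective stress: σ'_f = σ'_0 + Δσ = 59.1 + 114 = 173.1 kPa.
Normally consolidated clay, so the full stress increment lies on the virgin compression line:
S_c = C_c·H/(1+e₀)·log₁₀(σ'_f/σ'_0) = 0.2×4.2/(1+0.91)×log₁₀(173.1/59.1)
    = 0.43979 × 0.46671 = 0.2053 m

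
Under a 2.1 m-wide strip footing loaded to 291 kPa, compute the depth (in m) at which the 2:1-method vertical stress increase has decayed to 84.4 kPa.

2:1 spreading — at depth z the loaded area has grown by z in each plan dimension:
qB/(B+z) = Δσ_z ⇒ z = qB/Δσ_z − B = 291×2.1/84.4 − 2.1 = 5.141 m

z ≈ 5.14 m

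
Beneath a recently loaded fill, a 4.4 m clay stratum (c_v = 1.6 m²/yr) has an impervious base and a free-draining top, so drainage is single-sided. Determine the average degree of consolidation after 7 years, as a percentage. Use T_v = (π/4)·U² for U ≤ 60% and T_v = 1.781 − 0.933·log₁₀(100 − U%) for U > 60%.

Drainage path length: H_d = H = 4.4 m (single drainage).
T_v = c_v·t/H_d² = 1.6×7/4.4² = 0.57851.
T_v = 0.57851 corresponds to the U > 60% branch:
U = 1 − 10^((1.781 − T_v)/0.933)/100 = 0.8055

U ≈ 80.6 %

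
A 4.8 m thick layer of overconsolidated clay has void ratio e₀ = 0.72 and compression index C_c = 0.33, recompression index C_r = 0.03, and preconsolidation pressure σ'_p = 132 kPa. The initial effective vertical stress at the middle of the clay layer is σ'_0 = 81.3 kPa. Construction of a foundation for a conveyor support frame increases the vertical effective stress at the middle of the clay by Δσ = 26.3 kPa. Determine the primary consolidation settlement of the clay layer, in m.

Final effective stress: σ'_f = 81.3 + 26.3 = 107.6 kPa.
σ'_f = 107.6 ≤ σ'_p = 132 kPa, so the clay remains overconsolidated and only the recompression index applies:
S_c = C_r·H/(1+e₀)·log₁₀(σ'_f/σ'_0) = 0.03×4.8/1.72×log₁₀(107.6/81.3)
    = 0.083721 × 0.12172 = 0.01019 m

S_c ≈ 0.0102 m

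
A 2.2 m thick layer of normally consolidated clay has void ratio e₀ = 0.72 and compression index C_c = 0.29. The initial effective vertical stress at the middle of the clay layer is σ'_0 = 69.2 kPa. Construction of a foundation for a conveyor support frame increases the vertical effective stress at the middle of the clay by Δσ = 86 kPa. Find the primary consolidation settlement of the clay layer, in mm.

Final effective stress: σ'_f = σ'_0 + Δσ = 69.2 + 86 = 155.2 kPa.
Normally consolidated clay, so the full stress increment lies on the virgin compression line:
S_c = C_c·H/(1+e₀)·log₁₀(σ'_f/σ'_0) = 0.29×2.2/(1+0.72)×log₁₀(155.2/69.2)
    = 0.37093 × 0.35079 = 0.1301 m

S_c ≈ 130 mm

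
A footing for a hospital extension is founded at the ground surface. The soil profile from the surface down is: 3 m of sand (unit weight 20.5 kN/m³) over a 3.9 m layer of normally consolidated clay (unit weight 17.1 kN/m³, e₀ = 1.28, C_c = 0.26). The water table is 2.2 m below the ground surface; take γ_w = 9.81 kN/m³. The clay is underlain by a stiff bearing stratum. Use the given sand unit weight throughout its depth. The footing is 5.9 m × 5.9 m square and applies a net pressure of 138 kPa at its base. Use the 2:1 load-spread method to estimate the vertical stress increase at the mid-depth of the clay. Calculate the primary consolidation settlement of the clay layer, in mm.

S_c ≈ 90.9 mm

Mid-depth of clay below the ground surface: z = 3 + 3.9/2 = 4.95 m.
Total vertical stress at mid-clay: σ_v = 20.5×3 + 17.1×1.95 = 94.845 kPa.
Pore pressure: u = 9.81×(4.95 − 2.2) = 26.978 kPa.
Initial effective stress: σ'_0 = σ_v − u = 94.845 − 26.978 = 67.867 kPa.
Stress increase at mid-clay by the 2:1 spreading method:
Δσ = qBL/((B+z)(L+z)) = 138×5.9×5.9/((5.9+4.95)(5.9+4.95)) = 40.806 kPa
Final effective stress: σ'_f = σ'_0 + Δσ = 67.867 + 40.806 = 108.67 kPa.
Normally consolidated clay, so the full stress increment lies on the virgin compression line:
S_c = C_c·H/(1+e₀)·log₁₀(σ'_f/σ'_0) = 0.26×3.9/(1+1.28)×log₁₀(108.67/67.867)
    = 0.44474 × 0.20445 = 0.09093 m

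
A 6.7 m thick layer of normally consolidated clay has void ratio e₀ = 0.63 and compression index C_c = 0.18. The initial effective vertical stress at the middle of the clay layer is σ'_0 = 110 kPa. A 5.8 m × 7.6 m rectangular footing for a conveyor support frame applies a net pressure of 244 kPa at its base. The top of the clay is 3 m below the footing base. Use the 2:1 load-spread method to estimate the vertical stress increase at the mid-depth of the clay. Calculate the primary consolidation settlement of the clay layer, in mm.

Mid-depth of clay below the footing base: z = 3 + 6.7/2 = 6.35 m.
Stress increase at mid-clay by the 2:1 spreading method:
Δσ = qBL/((B+z)(L+z)) = 244×5.8×7.6/((5.8+6.35)(7.6+6.35)) = 63.457 kPa
Final effective stress: σ'_f = σ'_0 + Δσ = 110 + 63.457 = 173.46 kPa.
Normally consolidated clay, so the full stress increment lies on the virgin compression line:
S_c = C_c·H/(1+e₀)·log₁₀(σ'_f/σ'_0) = 0.18×6.7/(1+0.63)×log₁₀(173.46/110)
    = 0.73988 × 0.19781 = 0.1464 m

S_c ≈ 146 mm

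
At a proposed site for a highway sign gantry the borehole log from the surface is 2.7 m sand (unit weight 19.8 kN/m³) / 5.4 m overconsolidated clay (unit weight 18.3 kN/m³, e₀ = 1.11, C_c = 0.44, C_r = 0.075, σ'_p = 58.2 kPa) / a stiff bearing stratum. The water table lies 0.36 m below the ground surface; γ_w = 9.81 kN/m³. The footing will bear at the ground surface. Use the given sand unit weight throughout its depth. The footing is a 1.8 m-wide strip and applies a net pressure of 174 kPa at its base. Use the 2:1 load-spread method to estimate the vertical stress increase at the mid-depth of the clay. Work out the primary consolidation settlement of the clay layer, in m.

Mid-depth of clay below the ground surface: z = 2.7 + 5.4/2 = 5.4 m.
Total vertical stress at mid-clay: σ_v = 19.8×2.7 + 18.3×2.7 = 102.87 kPa.
Pore pressure: u = 9.81×(5.4 − 0.36) = 49.442 kPa.
Initial effective stress: σ'_0 = σ_v − u = 102.87 − 49.442 = 53.428 kPa.
Stress increase at mid-clay by the 2:1 spreading method:
Δσ = qB/(B+z) = 174×1.8/(1.8+5.4) = 43.5 kPa
Final effective stress: σ'_f = 53.428 + 43.5 = 96.928 kPa.
σ'_f = 96.928 > σ'_p = 58.2 kPa, so the stress path crosses the preconsolidation pressure — recompression up to σ'_p, then virgin compression beyond:
S_c = H/(1+e₀)·[C_r·log₁₀(σ'_p/σ'_0) + C_c·log₁₀(σ'_f/σ'_p)]
    = 5.4/2.11 × [0.075×log₁₀(58.2/53.428) + 0.44×log₁₀(96.928/58.2)]
    = 2.5592 × [0.0027866 + 0.097472] = 0.2566 m

S_c ≈ 0.257 m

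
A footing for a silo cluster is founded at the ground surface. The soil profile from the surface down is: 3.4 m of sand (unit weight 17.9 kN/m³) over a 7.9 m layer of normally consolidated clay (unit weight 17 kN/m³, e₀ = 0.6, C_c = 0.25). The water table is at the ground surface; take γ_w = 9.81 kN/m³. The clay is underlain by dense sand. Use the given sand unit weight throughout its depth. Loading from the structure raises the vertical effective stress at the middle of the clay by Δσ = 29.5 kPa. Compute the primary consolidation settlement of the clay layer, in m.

Mid-depth of clay below the ground surface: z = 3.4 + 7.9/2 = 7.35 m.
Total vertical stress at mid-clay: σ_v = 17.9×3.4 + 17×3.95 = 128.01 kPa.
Pore pressure: u = 9.81×(7.35 − 0) = 72.103 kPa.
Initial effective stress: σ'_0 = σ_v − u = 128.01 − 72.103 = 55.907 kPa.
Final effective stress: σ'_f = σ'_0 + Δσ = 55.907 + 29.5 = 85.407 kPa.
Normally consolidated clay, so the full stress increment lies on the virgin compression line:
S_c = C_c·H/(1+e₀)·log₁₀(σ'_f/σ'_0) = 0.25×7.9/(1+0.6)×log₁₀(85.407/55.907)
    = 1.2344 × 0.18403 = 0.2272 m

S_c ≈ 0.227 m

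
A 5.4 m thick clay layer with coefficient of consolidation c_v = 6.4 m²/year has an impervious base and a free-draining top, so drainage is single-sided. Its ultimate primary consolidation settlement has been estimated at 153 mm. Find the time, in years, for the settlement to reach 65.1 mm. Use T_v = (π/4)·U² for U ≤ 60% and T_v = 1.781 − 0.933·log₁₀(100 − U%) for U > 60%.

Drainage path length: H_d = H = 5.4 m (single drainage).
U = S(t)/S_ult = 65.1/153 = 0.4255.
U ≤ 60%: T_v = (π/4)·U² = (π/4)×0.42549² = 0.14219.
t = T_v·H_d²/c_v = 0.14219×5.4²/6.4 = 0.6479 years.

t ≈ 0.648 years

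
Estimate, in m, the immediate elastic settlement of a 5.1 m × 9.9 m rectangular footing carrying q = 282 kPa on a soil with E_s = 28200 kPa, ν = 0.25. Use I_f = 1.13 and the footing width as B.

S_e ≈ 0.054 m

Immediate (elastic) settlement: S_e = q·B·(1−ν²)/E_s · I_f.
S_e = 282 × 5.1 × (1 − 0.25²) / 28200 × 1.13
    = 282 × 5.1 × 0.9375 / 28200 × 1.13
    = 0.05403 m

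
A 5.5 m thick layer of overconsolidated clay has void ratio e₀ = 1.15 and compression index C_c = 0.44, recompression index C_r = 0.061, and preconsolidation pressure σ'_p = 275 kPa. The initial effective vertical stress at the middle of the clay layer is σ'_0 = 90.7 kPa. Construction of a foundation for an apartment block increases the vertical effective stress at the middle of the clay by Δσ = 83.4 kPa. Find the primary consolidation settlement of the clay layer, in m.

Final effective stress: σ'_f = 90.7 + 83.4 = 174.1 kPa.
σ'_f = 174.1 ≤ σ'_p = 275 kPa, so the clay remains overconsolidated and only the recompression index applies:
S_c = C_r·H/(1+e₀)·log₁₀(σ'_f/σ'_0) = 0.061×5.5/2.15×log₁₀(174.1/90.7)
    = 0.15604 × 0.28319 = 0.04419 m

S_c ≈ 0.0442 m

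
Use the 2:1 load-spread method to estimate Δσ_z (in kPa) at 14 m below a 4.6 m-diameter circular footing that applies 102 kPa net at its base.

By the 2:1 method the load spreads at 1 horizontal : 2 vertical, so at depth z the loaded area has grown by z in each plan dimension:
Δσ ≈ qD²/(D+z)² = 102×4.6²/(4.6+14)² = 6.2386 kPa

Δσ_z ≈ 6.24 kPa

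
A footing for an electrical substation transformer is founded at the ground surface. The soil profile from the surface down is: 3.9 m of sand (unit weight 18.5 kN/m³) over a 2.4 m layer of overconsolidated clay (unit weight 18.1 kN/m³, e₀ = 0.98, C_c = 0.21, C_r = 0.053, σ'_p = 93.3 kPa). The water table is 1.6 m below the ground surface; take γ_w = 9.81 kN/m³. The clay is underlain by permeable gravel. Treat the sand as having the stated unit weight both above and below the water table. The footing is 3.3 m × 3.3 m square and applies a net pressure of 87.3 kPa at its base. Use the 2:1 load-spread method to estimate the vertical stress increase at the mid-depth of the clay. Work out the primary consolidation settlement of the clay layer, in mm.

Mid-depth of clay below the ground surface: z = 3.9 + 2.4/2 = 5.1 m.
Total vertical stress at mid-clay: σ_v = 18.5×3.9 + 18.1×1.2 = 93.87 kPa.
Pore pressure: u = 9.81×(5.1 − 1.6) = 34.335 kPa.
Initial effective stress: σ'_0 = σ_v − u = 93.87 − 34.335 = 59.535 kPa.
Stress increase at mid-clay by the 2:1 spreading method:
Δσ = qBL/((B+z)(L+z)) = 87.3×3.3×3.3/((3.3+5.1)(3.3+5.1)) = 13.474 kPa
Final effective stress: σ'_f = 59.535 + 13.474 = 73.009 kPa.
σ'_f = 73.009 ≤ σ'_p = 93.3 kPa, so the clay remains overconsolidated and only the recompression index applies:
S_c = C_r·H/(1+e₀)·log₁₀(σ'_f/σ'_0) = 0.053×2.4/1.98×log₁₀(73.009/59.535)
    = 0.064241 × 0.088604 = 0.005692 m

S_c ≈ 5.69 mm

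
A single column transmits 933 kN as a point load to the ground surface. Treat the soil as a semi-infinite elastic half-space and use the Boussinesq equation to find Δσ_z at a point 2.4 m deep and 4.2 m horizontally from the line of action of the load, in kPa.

Δσ_z ≈ 2.32 kPa

Boussinesq vertical stress below a point load on an elastic half-space:
Δσ_z = 3P/(2πz²) · [1 + (r/z)²]^(−5/2)
r/z = 4.2/2.4 = 1.75; [1+(r/z)²]^(−5/2) = 0.030062.
Δσ_z = 3×933/(2π×2.4²) × 0.030062 = 77.339 × 0.030062 = 2.325 kPa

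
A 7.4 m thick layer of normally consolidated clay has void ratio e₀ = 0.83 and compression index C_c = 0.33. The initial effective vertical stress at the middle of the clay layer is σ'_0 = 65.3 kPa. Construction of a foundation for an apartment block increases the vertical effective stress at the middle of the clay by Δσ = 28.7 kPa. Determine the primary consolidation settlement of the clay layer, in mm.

Final effective stress: σ'_f = σ'_0 + Δσ = 65.3 + 28.7 = 94 kPa.
Normally consolidated clay, so the full stress increment lies on the virgin compression line:
S_c = C_c·H/(1+e₀)·log₁₀(σ'_f/σ'_0) = 0.33×7.4/(1+0.83)×log₁₀(94/65.3)
    = 1.3344 × 0.15821 = 0.2111 m

S_c ≈ 211 mm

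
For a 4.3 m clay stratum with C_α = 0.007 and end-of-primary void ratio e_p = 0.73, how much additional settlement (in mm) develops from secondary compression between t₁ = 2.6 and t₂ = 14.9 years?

S_s ≈ 13.2 mm

Secondary compression: S_s = C_α·H/(1+e_p)·log₁₀(t₂/t₁)
S_s = 0.007×4.3/(1+0.73)×log₁₀(14.9/2.6)
    = 0.0174 × 0.7582 = 0.01319 m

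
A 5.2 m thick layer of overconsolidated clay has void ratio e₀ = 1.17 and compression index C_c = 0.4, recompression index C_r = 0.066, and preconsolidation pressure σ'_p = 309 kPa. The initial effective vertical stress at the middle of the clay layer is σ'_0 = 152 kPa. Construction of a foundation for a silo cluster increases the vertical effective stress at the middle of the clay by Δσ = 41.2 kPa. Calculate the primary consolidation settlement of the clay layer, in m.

Final effective stress: σ'_f = 152 + 41.2 = 193.2 kPa.
σ'_f = 193.2 ≤ σ'_p = 309 kPa, so the clay remains overconsolidated and only the recompression index applies:
S_c = C_r·H/(1+e₀)·log₁₀(σ'_f/σ'_0) = 0.066×5.2/2.17×log₁₀(193.2/152)
    = 0.15816 × 0.10416 = 0.01647 m

S_c ≈ 0.0165 m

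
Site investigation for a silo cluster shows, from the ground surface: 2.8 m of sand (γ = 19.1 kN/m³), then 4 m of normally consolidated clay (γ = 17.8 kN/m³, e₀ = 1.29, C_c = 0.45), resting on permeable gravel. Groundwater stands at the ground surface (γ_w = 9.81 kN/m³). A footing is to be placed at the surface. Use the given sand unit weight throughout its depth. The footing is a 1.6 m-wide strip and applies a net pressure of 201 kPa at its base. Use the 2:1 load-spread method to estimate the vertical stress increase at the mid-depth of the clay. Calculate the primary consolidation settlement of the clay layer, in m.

S_c ≈ 0.269 m

Mid-depth of clay below the ground surface: z = 2.8 + 4/2 = 4.8 m.
Total vertical stress at mid-clay: σ_v = 19.1×2.8 + 17.8×2 = 89.08 kPa.
Pore pressure: u = 9.81×(4.8 − 0) = 47.088 kPa.
Initial effective stress: σ'_0 = σ_v − u = 89.08 − 47.088 = 41.992 kPa.
Stress increase at mid-clay by the 2:1 spreading method:
Δσ = qB/(B+z) = 201×1.6/(1.6+4.8) = 50.25 kPa
Final effective stress: σ'_f = σ'_0 + Δσ = 41.992 + 50.25 = 92.242 kPa.
Normally consolidated clay, so the full stress increment lies on the virgin compression line:
S_c = C_c·H/(1+e₀)·log₁₀(σ'_f/σ'_0) = 0.45×4/(1+1.29)×log₁₀(92.242/41.992)
    = 0.78603 × 0.34176 = 0.2686 m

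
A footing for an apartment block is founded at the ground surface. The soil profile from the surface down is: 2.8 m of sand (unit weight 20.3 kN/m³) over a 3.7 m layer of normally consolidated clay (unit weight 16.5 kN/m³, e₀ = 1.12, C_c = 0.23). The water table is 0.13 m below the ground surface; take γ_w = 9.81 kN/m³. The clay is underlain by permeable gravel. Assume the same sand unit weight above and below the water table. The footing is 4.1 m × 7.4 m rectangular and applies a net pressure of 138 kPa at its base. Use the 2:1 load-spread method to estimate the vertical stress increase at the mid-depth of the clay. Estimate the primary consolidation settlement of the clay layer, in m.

S_c ≈ 0.114 m

Mid-depth of clay below the ground surface: z = 2.8 + 3.7/2 = 4.65 m.
Total vertical stress at mid-clay: σ_v = 20.3×2.8 + 16.5×1.85 = 87.365 kPa.
Pore pressure: u = 9.81×(4.65 − 0.13) = 44.341 kPa.
Initial effective stress: σ'_0 = σ_v − u = 87.365 − 44.341 = 43.024 kPa.
Stress increase at mid-clay by the 2:1 spreading method:
Δσ = qBL/((B+z)(L+z)) = 138×4.1×7.4/((4.1+4.65)(7.4+4.65)) = 39.71 kPa
Final effective stress: σ'_f = σ'_0 + Δσ = 43.024 + 39.71 = 82.734 kPa.
Normally consolidated clay, so the full stress increment lies on the virgin compression line:
S_c = C_c·H/(1+e₀)·log₁₀(σ'_f/σ'_0) = 0.23×3.7/(1+1.12)×log₁₀(82.734/43.024)
    = 0.40142 × 0.28397 = 0.114 m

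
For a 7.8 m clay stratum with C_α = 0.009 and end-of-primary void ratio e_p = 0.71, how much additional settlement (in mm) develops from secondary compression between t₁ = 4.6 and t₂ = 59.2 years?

Secondary compression: S_s = C_α·H/(1+e_p)·log₁₀(t₂/t₁)
S_s = 0.009×7.8/(1+0.71)×log₁₀(59.2/4.6)
    = 0.04105 × 1.11 = 0.04555 m

S_s ≈ 45.6 mm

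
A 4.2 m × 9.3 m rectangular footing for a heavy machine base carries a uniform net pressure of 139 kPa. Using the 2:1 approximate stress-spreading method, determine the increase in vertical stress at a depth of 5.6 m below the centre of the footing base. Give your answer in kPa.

Δσ_z ≈ 37.2 kPa

By the 2:1 method the load spreads at 1 horizontal : 2 vertical, so at depth z the loaded area has grown by z in each plan dimension:
Δσ = qBL/((B+z)(L+z)) = 139×4.2×9.3/((4.2+5.6)(9.3+5.6)) = 37.182 kPa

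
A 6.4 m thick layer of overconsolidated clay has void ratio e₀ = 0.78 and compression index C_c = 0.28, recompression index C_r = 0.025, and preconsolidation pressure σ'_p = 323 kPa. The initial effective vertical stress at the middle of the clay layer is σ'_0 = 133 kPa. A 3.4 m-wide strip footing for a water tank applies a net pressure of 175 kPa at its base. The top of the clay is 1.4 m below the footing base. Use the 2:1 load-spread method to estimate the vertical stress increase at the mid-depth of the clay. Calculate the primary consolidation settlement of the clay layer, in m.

S_c ≈ 0.0173 m

Mid-depth of clay below the footing base: z = 1.4 + 6.4/2 = 4.6 m.
Stress increase at mid-clay by the 2:1 spreading method:
Δσ = qB/(B+z) = 175×3.4/(3.4+4.6) = 74.375 kPa
Final effective stress: σ'_f = 133 + 74.375 = 207.38 kPa.
σ'_f = 207.38 ≤ σ'_p = 323 kPa, so the clay remains overconsolidated and only the recompression index applies:
S_c = C_r·H/(1+e₀)·log₁₀(σ'_f/σ'_0) = 0.025×6.4/1.78×log₁₀(207.38/133)
    = 0.089888 × 0.19292 = 0.01734 m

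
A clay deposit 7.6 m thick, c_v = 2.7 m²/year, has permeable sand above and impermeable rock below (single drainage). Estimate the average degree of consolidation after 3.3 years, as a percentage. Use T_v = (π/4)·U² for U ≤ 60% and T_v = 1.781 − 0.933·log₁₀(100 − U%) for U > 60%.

Drainage path length: H_d = H = 7.6 m (single drainage).
T_v = c_v·t/H_d² = 2.7×3.3/7.6² = 0.15426.
T_v = 0.15426 corresponds to the U ≤ 60% branch:
U = √(4T_v/π) = 0.4432

U ≈ 44.3 %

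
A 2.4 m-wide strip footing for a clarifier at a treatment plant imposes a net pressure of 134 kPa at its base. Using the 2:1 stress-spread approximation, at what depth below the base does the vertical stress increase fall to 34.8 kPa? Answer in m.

z ≈ 6.84 m

2:1 spreading — at depth z the loaded area has grown by z in each plan dimension:
qB/(B+z) = Δσ_z ⇒ z = qB/Δσ_z − B = 134×2.4/34.8 − 2.4 = 6.841 m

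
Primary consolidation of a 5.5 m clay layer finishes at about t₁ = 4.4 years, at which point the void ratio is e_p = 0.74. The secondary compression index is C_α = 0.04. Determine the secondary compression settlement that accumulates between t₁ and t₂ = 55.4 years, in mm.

S_s ≈ 139 mm

Secondary compression: S_s = C_α·H/(1+e_p)·log₁₀(t₂/t₁)
S_s = 0.04×5.5/(1+0.74)×log₁₀(55.4/4.4)
    = 0.1264 × 1.1 = 0.1391 m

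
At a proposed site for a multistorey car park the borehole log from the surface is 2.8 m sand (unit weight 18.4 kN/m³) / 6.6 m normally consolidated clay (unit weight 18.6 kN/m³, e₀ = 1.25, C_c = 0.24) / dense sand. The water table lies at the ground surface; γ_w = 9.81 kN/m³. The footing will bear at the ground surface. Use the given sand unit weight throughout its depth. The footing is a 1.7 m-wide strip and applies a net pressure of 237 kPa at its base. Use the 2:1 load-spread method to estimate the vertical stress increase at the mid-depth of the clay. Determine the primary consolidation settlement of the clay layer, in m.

Mid-depth of clay below the ground surface: z = 2.8 + 6.6/2 = 6.1 m.
Total vertical stress at mid-clay: σ_v = 18.4×2.8 + 18.6×3.3 = 112.9 kPa.
Pore pressure: u = 9.81×(6.1 − 0) = 59.841 kPa.
Initial effective stress: σ'_0 = σ_v − u = 112.9 − 59.841 = 53.059 kPa.
Stress increase at mid-clay by the 2:1 spreading method:
Δσ = qB/(B+z) = 237×1.7/(1.7+6.1) = 51.654 kPa
Final effective stress: σ'_f = σ'_0 + Δσ = 53.059 + 51.654 = 104.71 kPa.
Normally consolidated clay, so the full stress increment lies on the virgin compression line:
S_c = C_c·H/(1+e₀)·log₁₀(σ'_f/σ'_0) = 0.24×6.6/(1+1.25)×log₁₀(104.71/53.059)
    = 0.704 × 0.29523 = 0.2078 m

S_c ≈ 0.208 m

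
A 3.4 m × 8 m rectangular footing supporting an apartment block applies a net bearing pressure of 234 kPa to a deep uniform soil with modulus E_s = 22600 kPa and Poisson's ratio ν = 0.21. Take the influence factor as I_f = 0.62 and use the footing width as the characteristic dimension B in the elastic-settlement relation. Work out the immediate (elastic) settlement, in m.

S_e ≈ 0.0209 m

Immediate (elastic) settlement: S_e = q·B·(1−ν²)/E_s · I_f.
S_e = 234 × 3.4 × (1 − 0.21²) / 22600 × 0.62
    = 234 × 3.4 × 0.9559 / 22600 × 0.62
    = 0.02086 m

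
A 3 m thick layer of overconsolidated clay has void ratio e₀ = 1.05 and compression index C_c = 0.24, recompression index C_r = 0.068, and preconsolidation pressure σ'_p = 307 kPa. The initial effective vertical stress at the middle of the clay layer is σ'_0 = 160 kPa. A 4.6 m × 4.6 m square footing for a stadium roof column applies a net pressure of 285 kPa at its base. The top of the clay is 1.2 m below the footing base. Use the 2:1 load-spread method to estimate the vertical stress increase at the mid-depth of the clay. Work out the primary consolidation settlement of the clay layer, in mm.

Mid-depth of clay below the footing base: z = 1.2 + 3/2 = 2.7 m.
Stress increase at mid-clay by the 2:1 spreading method:
Δσ = qBL/((B+z)(L+z)) = 285×4.6×4.6/((4.6+2.7)(4.6+2.7)) = 113.17 kPa
Final effective stress: σ'_f = 160 + 113.17 = 273.17 kPa.
σ'_f = 273.17 ≤ σ'_p = 307 kPa, so the clay remains overconsolidated and only the recompression index applies:
S_c = C_r·H/(1+e₀)·log₁₀(σ'_f/σ'_0) = 0.068×3/2.05×log₁₀(273.17/160)
    = 0.099511 × 0.23231 = 0.02312 m

S_c ≈ 23.1 mm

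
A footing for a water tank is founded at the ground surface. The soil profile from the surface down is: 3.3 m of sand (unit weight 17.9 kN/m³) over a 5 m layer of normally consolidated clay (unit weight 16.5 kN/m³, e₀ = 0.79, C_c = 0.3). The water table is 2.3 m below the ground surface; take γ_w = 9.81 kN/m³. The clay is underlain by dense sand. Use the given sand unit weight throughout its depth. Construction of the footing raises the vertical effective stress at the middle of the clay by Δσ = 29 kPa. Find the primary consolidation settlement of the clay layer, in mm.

Mid-depth of clay below the ground surface: z = 3.3 + 5/2 = 5.8 m.
Total vertical stress at mid-clay: σ_v = 17.9×3.3 + 16.5×2.5 = 100.32 kPa.
Pore pressure: u = 9.81×(5.8 − 2.3) = 34.335 kPa.
Initial effective stress: σ'_0 = σ_v − u = 100.32 − 34.335 = 65.985 kPa.
Final effective stress: σ'_f = σ'_0 + Δσ = 65.985 + 29 = 94.985 kPa.
Normally consolidated clay, so the full stress increment lies on the virgin compression line:
S_c = C_c·H/(1+e₀)·log₁₀(σ'_f/σ'_0) = 0.3×5/(1+0.79)×log₁₀(94.985/65.985)
    = 0.83799 × 0.15821 = 0.1326 m

S_c ≈ 133 mm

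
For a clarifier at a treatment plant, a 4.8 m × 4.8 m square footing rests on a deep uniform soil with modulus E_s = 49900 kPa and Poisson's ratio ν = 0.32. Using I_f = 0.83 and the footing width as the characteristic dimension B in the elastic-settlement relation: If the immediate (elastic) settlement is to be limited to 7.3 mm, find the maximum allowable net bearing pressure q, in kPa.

q ≈ 102 kPa

S_e = q·B·(1−ν²)/E_s · I_f  ⇒  q = S_e·E_s / (B·(1−ν²)·I_f).
q = 0.0073 × 49900 / (4.8 × 0.8976 × 0.83) = 101.9 kPa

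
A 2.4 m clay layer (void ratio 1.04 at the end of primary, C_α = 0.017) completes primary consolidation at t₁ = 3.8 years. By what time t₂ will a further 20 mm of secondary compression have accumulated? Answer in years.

t₂ ≈ 38 years

S_s = C_α·H/(1+e_p)·log₁₀(t₂/t₁) ⇒ log₁₀(t₂/t₁) = S_s·(1+e_p)/(C_α·H).
log₁₀(t₂/t₁) = 0.02 × (1+1.04) / (0.017×2.4) = 1
t₂ = t₁ × 10^1 = 3.8 × 10 = 38 years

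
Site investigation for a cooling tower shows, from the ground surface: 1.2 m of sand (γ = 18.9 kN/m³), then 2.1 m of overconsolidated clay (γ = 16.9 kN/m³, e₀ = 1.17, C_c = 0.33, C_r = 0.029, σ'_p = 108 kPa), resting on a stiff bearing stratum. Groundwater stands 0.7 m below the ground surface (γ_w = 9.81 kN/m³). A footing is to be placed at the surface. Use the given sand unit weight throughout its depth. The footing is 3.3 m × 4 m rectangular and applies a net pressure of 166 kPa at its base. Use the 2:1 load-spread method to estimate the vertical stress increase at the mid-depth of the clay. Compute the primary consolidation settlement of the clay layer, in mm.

Mid-depth of clay below the ground surface: z = 1.2 + 2.1/2 = 2.25 m.
Total vertical stress at mid-clay: σ_v = 18.9×1.2 + 16.9×1.05 = 40.425 kPa.
Pore pressure: u = 9.81×(2.25 − 0.7) = 15.206 kPa.
Initial effective stress: σ'_0 = σ_v − u = 40.425 − 15.206 = 25.219 kPa.
Stress increase at mid-clay by the 2:1 spreading method:
Δσ = qBL/((B+z)(L+z)) = 166×3.3×4/((3.3+2.25)(4+2.25)) = 63.17 kPa
Final effective stress: σ'_f = 25.219 + 63.17 = 88.389 kPa.
σ'_f = 88.389 ≤ σ'_p = 108 kPa, so the clay remains overconsolidated and only the recompression index applies:
S_c = C_r·H/(1+e₀)·log₁₀(σ'_f/σ'_0) = 0.029×2.1/2.17×log₁₀(88.389/25.219)
    = 0.028064 × 0.54467 = 0.01529 m

S_c ≈ 15.3 mm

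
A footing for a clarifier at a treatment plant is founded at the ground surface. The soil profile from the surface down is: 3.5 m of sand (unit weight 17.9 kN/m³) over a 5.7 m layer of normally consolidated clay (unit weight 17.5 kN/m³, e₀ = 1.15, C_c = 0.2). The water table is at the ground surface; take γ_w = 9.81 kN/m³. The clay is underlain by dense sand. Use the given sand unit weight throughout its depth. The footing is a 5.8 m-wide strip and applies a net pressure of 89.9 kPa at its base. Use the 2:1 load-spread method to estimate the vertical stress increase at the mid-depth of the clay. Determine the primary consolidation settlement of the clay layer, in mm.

Mid-depth of clay below the ground surface: z = 3.5 + 5.7/2 = 6.35 m.
Total vertical stress at mid-clay: σ_v = 17.9×3.5 + 17.5×2.85 = 112.52 kPa.
Pore pressure: u = 9.81×(6.35 − 0) = 62.294 kPa.
Initial effective stress: σ'_0 = σ_v − u = 112.52 − 62.294 = 50.226 kPa.
Stress increase at mid-clay by the 2:1 spreading method:
Δσ = qB/(B+z) = 89.9×5.8/(5.8+6.35) = 42.915 kPa
Final effective stress: σ'_f = σ'_0 + Δσ = 50.226 + 42.915 = 93.141 kPa.
Normally consolidated clay, so the full stress increment lies on the virgin compression line:
S_c = C_c·H/(1+e₀)·log₁₀(σ'_f/σ'_0) = 0.2×5.7/(1+1.15)×log₁₀(93.141/50.226)
    = 0.53023 × 0.26821 = 0.1422 m

S_c ≈ 142 mm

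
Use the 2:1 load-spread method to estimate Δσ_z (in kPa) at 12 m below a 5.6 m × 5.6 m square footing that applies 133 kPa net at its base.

Δσ_z ≈ 13.5 kPa

By the 2:1 method the load spreads at 1 horizontal : 2 vertical, so at depth z the loaded area has grown by z in each plan dimension:
Δσ = qBL/((B+z)(L+z)) = 133×5.6×5.6/((5.6+12)(5.6+12)) = 13.465 kPa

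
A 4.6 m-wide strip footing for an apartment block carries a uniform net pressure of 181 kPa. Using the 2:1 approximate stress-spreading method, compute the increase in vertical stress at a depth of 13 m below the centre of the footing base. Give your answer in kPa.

By the 2:1 method the load spreads at 1 horizontal : 2 vertical, so at depth z the loaded area has grown by z in each plan dimension:
Δσ = qB/(B+z) = 181×4.6/(4.6+13) = 47.307 kPa

Δσ_z ≈ 47.3 kPa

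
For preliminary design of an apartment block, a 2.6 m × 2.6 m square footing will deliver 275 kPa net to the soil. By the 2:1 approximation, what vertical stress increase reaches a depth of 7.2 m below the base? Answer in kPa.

Δσ_z ≈ 19.4 kPa

By the 2:1 method the load spreads at 1 horizontal : 2 vertical, so at depth z the loaded area has grown by z in each plan dimension:
Δσ = qBL/((B+z)(L+z)) = 275×2.6×2.6/((2.6+7.2)(2.6+7.2)) = 19.357 kPa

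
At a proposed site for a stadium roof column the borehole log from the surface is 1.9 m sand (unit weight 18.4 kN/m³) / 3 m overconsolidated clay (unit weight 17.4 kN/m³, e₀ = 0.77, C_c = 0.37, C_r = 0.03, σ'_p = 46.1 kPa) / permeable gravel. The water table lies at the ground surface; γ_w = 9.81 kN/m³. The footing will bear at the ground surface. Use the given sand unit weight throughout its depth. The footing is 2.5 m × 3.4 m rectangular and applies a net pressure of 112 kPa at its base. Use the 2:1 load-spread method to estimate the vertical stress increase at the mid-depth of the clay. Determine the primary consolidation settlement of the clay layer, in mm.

S_c ≈ 41.1 mm

Mid-depth of clay below the ground surface: z = 1.9 + 3/2 = 3.4 m.
Total vertical stress at mid-clay: σ_v = 18.4×1.9 + 17.4×1.5 = 61.06 kPa.
Pore pressure: u = 9.81×(3.4 − 0) = 33.354 kPa.
Initial effective stress: σ'_0 = σ_v − u = 61.06 − 33.354 = 27.706 kPa.
Stress increase at mid-clay by the 2:1 spreading method:
Δσ = qBL/((B+z)(L+z)) = 112×2.5×3.4/((2.5+3.4)(3.4+3.4)) = 23.729 kPa
Final effective stress: σ'_f = 27.706 + 23.729 = 51.435 kPa.
σ'_f = 51.435 > σ'_p = 46.1 kPa, so the stress path crosses the preconsolidation pressure — recompression up to σ'_p, then virgin compression beyond:
S_c = H/(1+e₀)·[C_r·log₁₀(σ'_p/σ'_0) + C_c·log₁₀(σ'_f/σ'_p)]
    = 3/1.77 × [0.03×log₁₀(46.1/27.706) + 0.37×log₁₀(51.435/46.1)]
    = 1.6949 × [0.0066338 + 0.017596] = 0.04107 m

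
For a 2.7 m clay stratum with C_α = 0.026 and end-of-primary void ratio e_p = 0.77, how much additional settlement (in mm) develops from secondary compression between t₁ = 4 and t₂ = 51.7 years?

S_s ≈ 44.1 mm

Secondary compression: S_s = C_α·H/(1+e_p)·log₁₀(t₂/t₁)
S_s = 0.026×2.7/(1+0.77)×log₁₀(51.7/4)
    = 0.03966 × 1.111 = 0.04408 m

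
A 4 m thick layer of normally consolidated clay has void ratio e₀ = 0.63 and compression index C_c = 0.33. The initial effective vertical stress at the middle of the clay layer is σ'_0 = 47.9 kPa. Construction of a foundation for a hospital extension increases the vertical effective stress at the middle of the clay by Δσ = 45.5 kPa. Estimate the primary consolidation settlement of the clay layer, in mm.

Final effective stress: σ'_f = σ'_0 + Δσ = 47.9 + 45.5 = 93.4 kPa.
Normally consolidated clay, so the full stress increment lies on the virgin compression line:
S_c = C_c·H/(1+e₀)·log₁₀(σ'_f/σ'_0) = 0.33×4/(1+0.63)×log₁₀(93.4/47.9)
    = 0.80982 × 0.29001 = 0.2349 m

S_c ≈ 235 mm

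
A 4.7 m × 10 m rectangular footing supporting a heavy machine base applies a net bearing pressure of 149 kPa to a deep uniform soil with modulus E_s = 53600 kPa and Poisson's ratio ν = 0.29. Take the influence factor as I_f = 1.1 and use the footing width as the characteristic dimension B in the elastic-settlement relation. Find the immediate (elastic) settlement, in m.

Immediate (elastic) settlement: S_e = q·B·(1−ν²)/E_s · I_f.
S_e = 149 × 4.7 × (1 − 0.29²) / 53600 × 1.1
    = 149 × 4.7 × 0.9159 / 53600 × 1.1
    = 0.01316 m

S_e ≈ 0.0132 m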